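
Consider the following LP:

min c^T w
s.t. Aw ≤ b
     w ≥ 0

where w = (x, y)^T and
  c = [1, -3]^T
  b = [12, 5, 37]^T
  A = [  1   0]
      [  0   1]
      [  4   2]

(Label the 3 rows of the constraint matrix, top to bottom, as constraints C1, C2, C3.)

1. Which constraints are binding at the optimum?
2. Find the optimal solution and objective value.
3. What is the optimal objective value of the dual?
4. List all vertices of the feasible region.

1. C2, x ≥ 0
2. x = 0, y = 5, z = -15
3. -15 (by strong duality, equal to the primal optimum)
4. (0, 0), (9.25, 0), (6.75, 5), (0, 5)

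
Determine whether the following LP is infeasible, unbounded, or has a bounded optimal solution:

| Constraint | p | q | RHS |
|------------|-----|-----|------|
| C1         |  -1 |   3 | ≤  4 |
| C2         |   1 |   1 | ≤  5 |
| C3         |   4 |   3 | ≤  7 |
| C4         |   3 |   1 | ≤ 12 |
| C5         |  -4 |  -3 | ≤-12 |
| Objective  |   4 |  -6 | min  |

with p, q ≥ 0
C3 requires 4p + 3q ≤ 7, while C5 (-4p - 3q ≤ -12) is equivalent to 4p + 3q ≥ 12. Together they would need 12 ≤ 4p + 3q ≤ 7, which is impossible since 12 > 7. No point satisfies all constraints.

Infeasible — the constraint set is empty.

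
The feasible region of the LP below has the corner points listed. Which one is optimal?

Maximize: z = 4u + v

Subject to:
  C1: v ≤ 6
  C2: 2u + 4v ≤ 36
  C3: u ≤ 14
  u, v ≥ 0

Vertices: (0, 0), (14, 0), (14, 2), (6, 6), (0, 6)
(14, 2) with z = 58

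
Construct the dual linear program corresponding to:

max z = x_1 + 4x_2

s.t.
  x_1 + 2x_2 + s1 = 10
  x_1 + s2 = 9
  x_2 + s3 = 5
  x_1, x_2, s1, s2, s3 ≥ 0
Minimize: z = 10y1 + 9y2 + 5y3

Subject to:
  C1: -y1 - y2 ≤ -1
  C2: -2y1 - y3 ≤ -4
  y1, y2, y3 ≥ 0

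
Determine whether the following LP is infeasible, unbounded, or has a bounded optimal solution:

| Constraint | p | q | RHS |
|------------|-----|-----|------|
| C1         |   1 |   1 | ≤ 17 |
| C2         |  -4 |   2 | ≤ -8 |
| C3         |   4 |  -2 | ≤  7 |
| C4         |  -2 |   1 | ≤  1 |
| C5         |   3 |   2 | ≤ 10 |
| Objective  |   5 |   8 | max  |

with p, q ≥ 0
C3 requires 4p - 2q ≤ 7, while C2 (-4p + 2q ≤ -8) is equivalent to 4p - 2q ≥ 8. Together they would need 8 ≤ 4p - 2q ≤ 7, which is impossible since 8 > 7. No point satisfies all constraints.

Infeasible: no point satisfies all constraints simultaneously.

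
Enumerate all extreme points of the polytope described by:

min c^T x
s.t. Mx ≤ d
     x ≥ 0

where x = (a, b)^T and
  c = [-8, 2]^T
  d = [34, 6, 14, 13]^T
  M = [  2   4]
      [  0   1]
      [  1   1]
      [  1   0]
Each vertex is the intersection of two constraint boundaries that also satisfies all remaining constraints:
  a = 0 and b = 0 → (0, 0)
  a = 13 and b = 0 → (13, 0)
  a + b = 14 and a = 13 → (13, 1)
  2a + 4b = 34 and a + b = 14 → (11, 3)
  2a + 4b = 34 and b = 6 → (5, 6)
  b = 6 and a = 0 → (0, 6)

Vertices: (0, 0), (13, 0), (13, 1), (11, 3), (5, 6), (0, 6)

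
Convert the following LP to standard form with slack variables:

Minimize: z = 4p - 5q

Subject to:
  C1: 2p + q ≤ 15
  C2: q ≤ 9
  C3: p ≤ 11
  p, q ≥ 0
min z = 4p - 5q

s.t.
  2p + q + s1 = 15
  q + s2 = 9
  p + s3 = 11
  p, q, s1, s2, s3 ≥ 0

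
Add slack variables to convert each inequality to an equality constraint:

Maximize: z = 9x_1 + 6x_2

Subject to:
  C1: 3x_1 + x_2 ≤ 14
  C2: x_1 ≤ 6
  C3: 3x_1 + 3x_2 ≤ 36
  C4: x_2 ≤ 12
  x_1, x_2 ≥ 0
max z = 9x_1 + 6x_2

s.t.
  3x_1 + x_2 + s1 = 14
  x_1 + s2 = 6
  3x_1 + 3x_2 + s3 = 36
  x_2 + s4 = 12
  x_1, x_2, s1, s2, s3, s4 ≥ 0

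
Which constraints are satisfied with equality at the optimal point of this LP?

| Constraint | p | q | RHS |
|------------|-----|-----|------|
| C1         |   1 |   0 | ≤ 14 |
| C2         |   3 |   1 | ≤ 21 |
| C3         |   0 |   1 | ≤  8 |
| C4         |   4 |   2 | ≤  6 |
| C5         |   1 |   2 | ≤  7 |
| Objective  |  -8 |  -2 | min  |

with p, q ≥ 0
Optimal: p = 1.5, q = 0
Binding: C4, q ≥ 0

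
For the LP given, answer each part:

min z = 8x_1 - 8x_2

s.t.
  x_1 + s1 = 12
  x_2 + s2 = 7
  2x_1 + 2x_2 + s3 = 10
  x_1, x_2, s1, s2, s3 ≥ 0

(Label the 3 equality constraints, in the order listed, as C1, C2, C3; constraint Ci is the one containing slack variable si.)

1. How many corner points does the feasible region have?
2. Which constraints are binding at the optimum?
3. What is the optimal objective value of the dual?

1. 3
2. C3, x_1 ≥ 0
3. -40 (by strong duality, equal to the primal optimum)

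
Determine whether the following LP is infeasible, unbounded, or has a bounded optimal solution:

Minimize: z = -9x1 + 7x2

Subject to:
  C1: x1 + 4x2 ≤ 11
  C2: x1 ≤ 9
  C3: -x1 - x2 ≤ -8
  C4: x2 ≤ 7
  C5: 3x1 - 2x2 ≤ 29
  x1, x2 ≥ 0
The point (9, 0) satisfies every constraint, so the LP is feasible; the constraints give x1 ≤ 9 and x2 ≤ 7, which with x1, x2 ≥ 0 keep the feasible region inside a bounded box. A feasible, bounded LP attains a finite optimum at a vertex.

Evaluating z = -9x1 + 7x2 at each vertex:
  (8, 0): z = -72
  (9, 0): z = -81
  (9, 0.5): z = -77.5
  (7, 1): z = -56

The LP has an optimal solution: (9, 0) with z = -81.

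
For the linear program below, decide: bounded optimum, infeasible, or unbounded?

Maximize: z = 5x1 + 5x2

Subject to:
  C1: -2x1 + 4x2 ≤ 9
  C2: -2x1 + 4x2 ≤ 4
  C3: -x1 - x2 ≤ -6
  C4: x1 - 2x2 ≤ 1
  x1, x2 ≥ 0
Feasible point: (4, 2) satisfies every constraint, so the LP is feasible.
Direction d = (2, 1): for each constraint row a, a·d ≤ 0 —
  (-2)(2) + (4)(1) = 0 ≤ 0
  (-2)(2) + (4)(1) = 0 ≤ 0
  (-1)(2) + (-1)(1) = -3 ≤ 0
  (1)(2) + (-2)(1) = 0 ≤ 0
and d ≥ 0, so (4, 2) + t·d stays feasible for every t ≥ 0. Along this ray z = 5x1 + 5x2 changes by 15 per unit t, so z → +∞.

Unbounded — the objective can increase without bound over the feasible region.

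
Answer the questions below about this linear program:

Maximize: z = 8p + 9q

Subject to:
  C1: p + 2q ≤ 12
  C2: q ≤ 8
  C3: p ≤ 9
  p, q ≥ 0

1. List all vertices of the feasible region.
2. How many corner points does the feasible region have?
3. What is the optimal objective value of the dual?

1. (0, 0), (9, 0), (9, 1.5), (0, 6)
2. 4
3. 85.5 (by strong duality, equal to the primal optimum)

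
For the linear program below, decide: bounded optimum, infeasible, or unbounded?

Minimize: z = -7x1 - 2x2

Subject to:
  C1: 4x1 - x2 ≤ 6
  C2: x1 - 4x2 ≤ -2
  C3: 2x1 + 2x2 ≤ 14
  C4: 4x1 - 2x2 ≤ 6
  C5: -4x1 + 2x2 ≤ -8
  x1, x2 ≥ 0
C4 requires 4x1 - 2x2 ≤ 6, while C5 (-4x1 + 2x2 ≤ -8) is equivalent to 4x1 - 2x2 ≥ 8. Together they would need 8 ≤ 4x1 - 2x2 ≤ 6, which is impossible since 8 > 6. No point satisfies all constraints.

Infeasible — the constraint set is empty.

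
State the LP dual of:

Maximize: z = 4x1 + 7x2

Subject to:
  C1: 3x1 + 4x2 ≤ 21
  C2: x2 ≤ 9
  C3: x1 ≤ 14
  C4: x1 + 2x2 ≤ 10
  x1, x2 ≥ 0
Minimize: z = 21y1 + 9y2 + 14y3 + 10y4

Subject to:
  C1: -3y1 - y3 - y4 ≤ -4
  C2: -4y1 - y2 - 2y4 ≤ -7
  y1, y2, y3, y4 ≥ 0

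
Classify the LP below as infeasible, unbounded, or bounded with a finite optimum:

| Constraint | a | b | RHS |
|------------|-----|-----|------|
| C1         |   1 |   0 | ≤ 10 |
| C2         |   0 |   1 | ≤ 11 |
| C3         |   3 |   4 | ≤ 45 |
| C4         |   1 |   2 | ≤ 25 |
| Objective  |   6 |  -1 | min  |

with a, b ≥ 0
The point (0, 11) satisfies every constraint, so the LP is feasible; the constraints give a ≤ 10 and b ≤ 11, which with a, b ≥ 0 keep the feasible region inside a bounded box. A feasible, bounded LP attains a finite optimum at a vertex.

Evaluating z = 6a - b at each vertex:
  (0, 0): z = 0
  (10, 0): z = 60
  (10, 3.75): z = 56.25
  (0.3333, 11): z = -9
  (0, 11): z = -11

The LP has an optimal solution: (0, 11) with z = -11.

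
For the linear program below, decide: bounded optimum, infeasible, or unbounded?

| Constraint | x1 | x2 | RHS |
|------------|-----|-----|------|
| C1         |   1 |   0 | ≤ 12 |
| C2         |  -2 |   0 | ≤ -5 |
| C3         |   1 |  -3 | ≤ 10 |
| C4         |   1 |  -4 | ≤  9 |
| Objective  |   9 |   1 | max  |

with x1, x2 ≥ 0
Feasible point: (3, 0) satisfies every constraint, so the LP is feasible.
Direction d = (0, 1): for each constraint row a, a·d ≤ 0 —
  (1)(0) + (0)(1) = 0 ≤ 0
  (-2)(0) + (0)(1) = 0 ≤ 0
  (1)(0) + (-3)(1) = -3 ≤ 0
  (1)(0) + (-4)(1) = -4 ≤ 0
and d ≥ 0, so (3, 0) + t·d stays feasible for every t ≥ 0. Along this ray z = 9x1 + x2 changes by 1 per unit t, so z → +∞.

Unbounded: there is a feasible ray along which z → +∞.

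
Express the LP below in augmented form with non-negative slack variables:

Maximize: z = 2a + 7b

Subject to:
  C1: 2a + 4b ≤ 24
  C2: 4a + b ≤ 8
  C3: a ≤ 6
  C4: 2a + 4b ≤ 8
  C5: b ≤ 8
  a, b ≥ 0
max z = 2a + 7b

s.t.
  2a + 4b + s1 = 24
  4a + b + s2 = 8
  a + s3 = 6
  2a + 4b + s4 = 8
  b + s5 = 8
  a, b, s1, s2, s3, s4, s5 ≥ 0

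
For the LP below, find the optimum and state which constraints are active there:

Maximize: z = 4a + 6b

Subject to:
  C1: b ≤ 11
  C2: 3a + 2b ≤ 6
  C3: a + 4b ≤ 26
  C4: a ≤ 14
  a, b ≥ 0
Optimal: a = 0, b = 3
Slack at optimum:
  C1: slack = 8
  C2: slack = 0 (binding)
  C3: slack = 14
  C4: slack = 14
  a ≥ 0: a = 0 (binding)
  b ≥ 0: b = 3
Binding constraints: C2, a ≥ 0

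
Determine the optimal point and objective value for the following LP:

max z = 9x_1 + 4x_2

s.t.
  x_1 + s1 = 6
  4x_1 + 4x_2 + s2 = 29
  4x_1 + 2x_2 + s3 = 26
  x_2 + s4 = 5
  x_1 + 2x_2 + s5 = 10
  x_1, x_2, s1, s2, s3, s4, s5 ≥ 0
Each vertex is the intersection of two constraint boundaries that also satisfies all remaining constraints:
  x_1 = 0 and x_2 = 0 → (0, 0)
  x_1 = 6 and x_2 = 0 → (6, 0)
  x_1 = 6 and 4x_1 + 2x_2 = 26 → (6, 1)
  4x_1 + 4x_2 = 29 and 4x_1 + 2x_2 = 26 → (5.75, 1.5)
  4x_1 + 4x_2 = 29 and x_1 + 2x_2 = 10 → (4.5, 2.75)
  x_2 = 5 and x_1 + 2x_2 = 10 → (0, 5)

Evaluating z = 9x_1 + 4x_2 at each vertex:
  (0, 0): z = 0
  (6, 0): z = 54
  (6, 1): z = 58
  (5.75, 1.5): z = 57.75
  (4.5, 2.75): z = 51.5
  (0, 5): z = 20

The maximum is at (6, 1) with z = 58.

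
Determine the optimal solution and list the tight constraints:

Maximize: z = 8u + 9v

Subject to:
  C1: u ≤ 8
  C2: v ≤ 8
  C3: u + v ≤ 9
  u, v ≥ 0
Optimal: u = 1, v = 8
Slack at optimum:
  C1: slack = 7
  C2: slack = 0 (binding)
  C3: slack = 0 (binding)
  u ≥ 0: u = 1
  v ≥ 0: v = 8
Binding constraints: C2, C3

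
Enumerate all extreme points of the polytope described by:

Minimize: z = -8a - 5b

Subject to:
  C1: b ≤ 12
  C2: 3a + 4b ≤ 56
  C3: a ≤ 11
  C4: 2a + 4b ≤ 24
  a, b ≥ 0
Each vertex is the intersection of two constraint boundaries that also satisfies all remaining constraints:
  a = 0 and b = 0 → (0, 0)
  a = 11 and b = 0 → (11, 0)
  a = 11 and 2a + 4b = 24 → (11, 0.5)
  2a + 4b = 24 and a = 0 → (0, 6)

Vertices: (0, 0), (11, 0), (11, 0.5), (0, 6)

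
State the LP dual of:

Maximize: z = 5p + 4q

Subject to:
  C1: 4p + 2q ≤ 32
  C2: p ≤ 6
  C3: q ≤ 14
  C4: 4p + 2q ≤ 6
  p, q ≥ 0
Minimize: z = 32y1 + 6y2 + 14y3 + 6y4

Subject to:
  C1: -4y1 - y2 - 4y4 ≤ -5
  C2: -2y1 - y3 - 2y4 ≤ -4
  y1, y2, y3, y4 ≥ 0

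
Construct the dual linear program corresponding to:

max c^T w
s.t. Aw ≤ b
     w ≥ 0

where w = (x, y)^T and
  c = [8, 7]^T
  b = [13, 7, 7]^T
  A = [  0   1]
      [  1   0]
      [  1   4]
Minimize: z = 13y1 + 7y2 + 7y3

Subject to:
  C1: -y2 - y3 ≤ -8
  C2: -y1 - 4y3 ≤ -7
  y1, y2, y3 ≥ 0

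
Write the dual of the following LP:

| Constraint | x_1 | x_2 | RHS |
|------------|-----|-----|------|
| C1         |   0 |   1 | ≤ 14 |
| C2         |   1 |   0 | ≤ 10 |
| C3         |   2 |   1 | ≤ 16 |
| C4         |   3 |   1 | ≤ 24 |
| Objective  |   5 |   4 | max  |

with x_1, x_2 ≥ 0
Minimize: z = 14y1 + 10y2 + 16y3 + 24y4

Subject to:
  C1: -y2 - 2y3 - 3y4 ≤ -5
  C2: -y1 - y3 - y4 ≤ -4
  y1, y2, y3, y4 ≥ 0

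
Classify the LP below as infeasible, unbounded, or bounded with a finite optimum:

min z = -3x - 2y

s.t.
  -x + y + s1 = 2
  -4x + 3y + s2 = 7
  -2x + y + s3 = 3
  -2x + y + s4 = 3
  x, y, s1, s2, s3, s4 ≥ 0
Feasible point: (0, 0) satisfies every constraint, so the LP is feasible.
Direction d = (1, 0): for each constraint row a, a·d ≤ 0 —
  (-1)(1) + (1)(0) = -1 ≤ 0
  (-4)(1) + (3)(0) = -4 ≤ 0
  (-2)(1) + (1)(0) = -2 ≤ 0
  (-2)(1) + (1)(0) = -2 ≤ 0
and d ≥ 0, so (0, 0) + t·d stays feasible for every t ≥ 0. Along this ray z = -3x - 2y changes by -3 per unit t, so z → −∞.

Unbounded: there is a feasible ray along which z → −∞.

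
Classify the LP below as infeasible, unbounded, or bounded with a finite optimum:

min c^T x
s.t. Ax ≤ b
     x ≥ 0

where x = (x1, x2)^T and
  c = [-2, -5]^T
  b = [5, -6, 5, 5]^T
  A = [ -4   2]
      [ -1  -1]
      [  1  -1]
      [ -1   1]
Feasible point: (2, 4) satisfies every constraint, so the LP is feasible.
Direction d = (1, 1): for each constraint row a, a·d ≤ 0 —
  (-4)(1) + (2)(1) = -2 ≤ 0
  (-1)(1) + (-1)(1) = -2 ≤ 0
  (1)(1) + (-1)(1) = 0 ≤ 0
  (-1)(1) + (1)(1) = 0 ≤ 0
and d ≥ 0, so (2, 4) + t·d stays feasible for every t ≥ 0. Along this ray z = -2x1 - 5x2 changes by -7 per unit t, so z → −∞.

Unbounded: there is a feasible ray along which z → −∞.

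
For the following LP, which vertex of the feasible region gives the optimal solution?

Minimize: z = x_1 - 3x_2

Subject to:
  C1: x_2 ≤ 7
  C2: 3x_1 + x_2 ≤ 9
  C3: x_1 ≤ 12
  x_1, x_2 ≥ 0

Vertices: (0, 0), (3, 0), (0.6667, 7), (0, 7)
(0, 7) with z = -21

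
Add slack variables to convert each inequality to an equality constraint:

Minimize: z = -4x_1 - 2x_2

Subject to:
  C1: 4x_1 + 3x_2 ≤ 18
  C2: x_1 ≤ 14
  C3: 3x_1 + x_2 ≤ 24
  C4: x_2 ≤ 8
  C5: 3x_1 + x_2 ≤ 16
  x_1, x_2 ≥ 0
min z = -4x_1 - 2x_2

s.t.
  4x_1 + 3x_2 + s1 = 18
  x_1 + s2 = 14
  3x_1 + x_2 + s3 = 24
  x_2 + s4 = 8
  3x_1 + x_2 + s5 = 16
  x_1, x_2, s1, s2, s3, s4, s5 ≥ 0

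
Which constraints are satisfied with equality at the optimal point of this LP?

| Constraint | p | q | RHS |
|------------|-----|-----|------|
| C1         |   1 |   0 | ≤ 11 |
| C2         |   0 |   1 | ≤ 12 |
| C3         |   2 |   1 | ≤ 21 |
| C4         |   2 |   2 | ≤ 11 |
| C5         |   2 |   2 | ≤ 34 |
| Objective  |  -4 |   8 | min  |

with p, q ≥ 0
Optimal: p = 5.5, q = 0
Binding: C4, q ≥ 0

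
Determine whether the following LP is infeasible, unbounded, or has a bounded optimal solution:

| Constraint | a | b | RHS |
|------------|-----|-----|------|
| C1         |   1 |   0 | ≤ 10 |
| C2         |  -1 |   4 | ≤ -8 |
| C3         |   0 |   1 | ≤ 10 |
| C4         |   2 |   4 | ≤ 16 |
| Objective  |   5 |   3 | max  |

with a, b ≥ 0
The point (8, 0) satisfies every constraint, so the LP is feasible; the constraints give a ≤ 10 and b ≤ 10, which with a, b ≥ 0 keep the feasible region inside a bounded box. A feasible, bounded LP attains a finite optimum at a vertex.

Evaluating z = 5a + 3b at each vertex:
  (8, 0): z = 40

Bounded optimum: z* = 40 at (8, 0).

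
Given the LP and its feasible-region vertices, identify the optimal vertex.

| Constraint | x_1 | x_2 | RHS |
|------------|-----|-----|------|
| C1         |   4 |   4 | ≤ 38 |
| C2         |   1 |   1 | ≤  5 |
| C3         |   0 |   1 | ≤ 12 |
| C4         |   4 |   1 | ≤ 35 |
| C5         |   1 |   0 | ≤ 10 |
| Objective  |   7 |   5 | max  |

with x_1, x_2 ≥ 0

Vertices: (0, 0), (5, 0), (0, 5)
(5, 0) with z = 35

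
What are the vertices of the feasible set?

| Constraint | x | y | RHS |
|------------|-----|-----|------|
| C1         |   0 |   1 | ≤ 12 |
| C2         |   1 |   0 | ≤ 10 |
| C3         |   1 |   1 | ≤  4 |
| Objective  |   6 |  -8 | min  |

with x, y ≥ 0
Each vertex is the intersection of two constraint boundaries that also satisfies all remaining constraints:
  x = 0 and y = 0 → (0, 0)
  x + y = 4 and y = 0 → (4, 0)
  x + y = 4 and x = 0 → (0, 4)

Vertices: (0, 0), (4, 0), (0, 4)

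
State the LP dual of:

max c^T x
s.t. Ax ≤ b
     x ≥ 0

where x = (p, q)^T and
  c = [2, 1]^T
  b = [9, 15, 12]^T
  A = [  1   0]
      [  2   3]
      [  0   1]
Minimize: z = 9y1 + 15y2 + 12y3

Subject to:
  C1: -y1 - 2y2 ≤ -2
  C2: -3y2 - y3 ≤ -1
  y1, y2, y3 ≥ 0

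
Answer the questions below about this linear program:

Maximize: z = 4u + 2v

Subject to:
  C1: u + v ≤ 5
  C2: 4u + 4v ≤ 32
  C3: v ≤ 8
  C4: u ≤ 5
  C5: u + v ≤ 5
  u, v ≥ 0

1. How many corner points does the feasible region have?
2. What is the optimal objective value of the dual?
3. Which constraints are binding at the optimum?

1. 3
2. 20 (by strong duality, equal to the primal optimum)
3. C1, C4, C5, v ≥ 0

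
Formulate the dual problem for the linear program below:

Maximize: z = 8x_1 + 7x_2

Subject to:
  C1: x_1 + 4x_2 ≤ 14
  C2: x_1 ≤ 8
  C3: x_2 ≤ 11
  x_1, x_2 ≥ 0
Minimize: z = 14y1 + 8y2 + 11y3

Subject to:
  C1: -y1 - y2 ≤ -8
  C2: -4y1 - y3 ≤ -7
  y1, y2, y3 ≥ 0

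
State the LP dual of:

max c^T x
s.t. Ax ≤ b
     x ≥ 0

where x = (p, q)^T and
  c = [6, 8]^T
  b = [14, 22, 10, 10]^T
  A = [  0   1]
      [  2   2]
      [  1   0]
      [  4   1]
Minimize: z = 14y1 + 22y2 + 10y3 + 10y4

Subject to:
  C1: -2y2 - y3 - 4y4 ≤ -6
  C2: -y1 - 2y2 - y4 ≤ -8
  y1, y2, y3, y4 ≥ 0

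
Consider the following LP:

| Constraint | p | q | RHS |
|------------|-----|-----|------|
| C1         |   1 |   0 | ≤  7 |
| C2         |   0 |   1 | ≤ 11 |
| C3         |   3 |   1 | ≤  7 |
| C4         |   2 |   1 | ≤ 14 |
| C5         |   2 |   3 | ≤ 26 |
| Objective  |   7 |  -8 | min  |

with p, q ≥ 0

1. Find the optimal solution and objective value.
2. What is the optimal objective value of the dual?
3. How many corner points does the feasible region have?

1. p = 0, q = 7, z = -56
2. -56 (by strong duality, equal to the primal optimum)
3. 3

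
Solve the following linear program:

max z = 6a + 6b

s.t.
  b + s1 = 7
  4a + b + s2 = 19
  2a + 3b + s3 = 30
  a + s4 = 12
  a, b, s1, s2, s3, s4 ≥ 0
Each vertex is the intersection of two constraint boundaries that also satisfies all remaining constraints:
  a = 0 and b = 0 → (0, 0)
  4a + b = 19 and b = 0 → (4.75, 0)
  b = 7 and 4a + b = 19 → (3, 7)
  b = 7 and a = 0 → (0, 7)

Evaluating z = 6a + 6b at each vertex:
  (0, 0): z = 0
  (4.75, 0): z = 28.5
  (3, 7): z = 60
  (0, 7): z = 42

The maximum is at (3, 7) with z = 60.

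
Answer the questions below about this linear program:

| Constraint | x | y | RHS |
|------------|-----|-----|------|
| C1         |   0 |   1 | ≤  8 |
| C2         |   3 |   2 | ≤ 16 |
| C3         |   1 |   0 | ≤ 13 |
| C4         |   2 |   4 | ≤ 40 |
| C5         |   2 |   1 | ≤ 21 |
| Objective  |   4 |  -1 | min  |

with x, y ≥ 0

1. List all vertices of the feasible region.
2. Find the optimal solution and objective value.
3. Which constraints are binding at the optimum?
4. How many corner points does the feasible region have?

1. (0, 0), (5.333, 0), (0, 8)
2. x = 0, y = 8, z = -8
3. C1, C2, x ≥ 0
4. 3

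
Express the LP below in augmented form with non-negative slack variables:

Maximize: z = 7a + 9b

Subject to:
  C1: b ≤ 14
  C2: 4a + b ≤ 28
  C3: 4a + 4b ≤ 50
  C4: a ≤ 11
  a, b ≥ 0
max z = 7a + 9b

s.t.
  b + s1 = 14
  4a + b + s2 = 28
  4a + 4b + s3 = 50
  a + s4 = 11
  a, b, s1, s2, s3, s4 ≥ 0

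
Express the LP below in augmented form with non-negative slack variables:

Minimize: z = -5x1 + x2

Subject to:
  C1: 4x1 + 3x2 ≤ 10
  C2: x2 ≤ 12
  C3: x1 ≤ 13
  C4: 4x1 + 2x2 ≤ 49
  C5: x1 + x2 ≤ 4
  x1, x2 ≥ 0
min z = -5x1 + x2

s.t.
  4x1 + 3x2 + s1 = 10
  x2 + s2 = 12
  x1 + s3 = 13
  4x1 + 2x2 + s4 = 49
  x1 + x2 + s5 = 4
  x1, x2, s1, s2, s3, s4, s5 ≥ 0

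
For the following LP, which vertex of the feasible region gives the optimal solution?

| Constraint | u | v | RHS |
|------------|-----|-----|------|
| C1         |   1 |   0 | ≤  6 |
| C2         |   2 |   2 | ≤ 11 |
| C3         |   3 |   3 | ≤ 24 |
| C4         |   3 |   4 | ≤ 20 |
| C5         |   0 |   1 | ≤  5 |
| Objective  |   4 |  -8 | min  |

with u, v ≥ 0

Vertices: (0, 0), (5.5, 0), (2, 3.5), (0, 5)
Evaluating z = 4u - 8v at each vertex:
  (0, 0): z = 0
  (5.5, 0): z = 22
  (2, 3.5): z = -20
  (0, 5): z = -40

The smallest value is z = -40, attained at (0, 5).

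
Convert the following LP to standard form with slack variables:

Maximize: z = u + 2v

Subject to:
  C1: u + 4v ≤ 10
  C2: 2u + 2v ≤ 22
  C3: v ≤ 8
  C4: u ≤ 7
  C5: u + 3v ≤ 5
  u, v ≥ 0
max z = u + 2v

s.t.
  u + 4v + s1 = 10
  2u + 2v + s2 = 22
  v + s3 = 8
  u + s4 = 7
  u + 3v + s5 = 5
  u, v, s1, s2, s3, s4, s5 ≥ 0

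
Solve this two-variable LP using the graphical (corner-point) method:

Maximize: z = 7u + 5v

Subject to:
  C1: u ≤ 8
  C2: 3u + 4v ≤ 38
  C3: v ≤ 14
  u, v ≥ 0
u = 8, v = 3.5, z = 73.5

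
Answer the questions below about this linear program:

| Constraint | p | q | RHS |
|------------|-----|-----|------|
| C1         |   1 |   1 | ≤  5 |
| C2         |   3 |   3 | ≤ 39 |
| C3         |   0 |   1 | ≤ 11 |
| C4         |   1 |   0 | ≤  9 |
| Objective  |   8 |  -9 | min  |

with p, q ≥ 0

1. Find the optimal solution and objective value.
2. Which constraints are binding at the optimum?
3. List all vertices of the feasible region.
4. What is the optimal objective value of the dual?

1. p = 0, q = 5, z = -45
2. C1, p ≥ 0
3. (0, 0), (5, 0), (0, 5)
4. -45 (by strong duality, equal to the primal optimum)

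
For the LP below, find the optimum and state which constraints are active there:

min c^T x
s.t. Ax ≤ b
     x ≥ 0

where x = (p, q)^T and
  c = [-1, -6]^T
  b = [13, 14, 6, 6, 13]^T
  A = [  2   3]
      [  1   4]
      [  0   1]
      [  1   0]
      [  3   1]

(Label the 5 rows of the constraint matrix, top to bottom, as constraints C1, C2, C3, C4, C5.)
Optimal: p = 0, q = 3.5
Slack at optimum:
  C1: slack = 2.5
  C2: slack = 0 (binding)
  C3: slack = 2.5
  C4: slack = 6
  C5: slack = 9.5
  p ≥ 0: p = 0 (binding)
  q ≥ 0: q = 3.5
Binding constraints: C2, p ≥ 0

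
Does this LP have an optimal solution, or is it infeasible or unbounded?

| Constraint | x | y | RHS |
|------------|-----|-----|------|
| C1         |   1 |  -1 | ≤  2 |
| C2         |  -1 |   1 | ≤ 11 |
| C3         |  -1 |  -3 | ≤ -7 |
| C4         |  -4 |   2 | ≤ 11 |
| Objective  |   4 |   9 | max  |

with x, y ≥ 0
Feasible point: (0, 3) satisfies every constraint, so the LP is feasible.
Direction d = (1, 1): for each constraint row a, a·d ≤ 0 —
  (1)(1) + (-1)(1) = 0 ≤ 0
  (-1)(1) + (1)(1) = 0 ≤ 0
  (-1)(1) + (-3)(1) = -4 ≤ 0
  (-4)(1) + (2)(1) = -2 ≤ 0
and d ≥ 0, so (0, 3) + t·d stays feasible for every t ≥ 0. Along this ray z = 4x + 9y changes by 13 per unit t, so z → +∞.

Unbounded — the objective can increase without bound over the feasible region.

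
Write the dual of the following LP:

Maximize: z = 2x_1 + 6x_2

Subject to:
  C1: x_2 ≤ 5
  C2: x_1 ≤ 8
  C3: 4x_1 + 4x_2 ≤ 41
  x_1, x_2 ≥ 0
Minimize: z = 5y1 + 8y2 + 41y3

Subject to:
  C1: -y2 - 4y3 ≤ -2
  C2: -y1 - 4y3 ≤ -6
  y1, y2, y3 ≥ 0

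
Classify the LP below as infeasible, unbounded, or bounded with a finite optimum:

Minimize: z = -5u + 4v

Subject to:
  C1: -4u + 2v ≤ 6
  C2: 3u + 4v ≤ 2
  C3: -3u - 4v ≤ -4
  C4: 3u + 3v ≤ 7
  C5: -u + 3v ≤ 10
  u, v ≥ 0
C2 requires 3u + 4v ≤ 2, while C3 (-3u - 4v ≤ -4) is equivalent to 3u + 4v ≥ 4. Together they would need 4 ≤ 3u + 4v ≤ 2, which is impossible since 4 > 2. No point satisfies all constraints.

Infeasible: no point satisfies all constraints simultaneously.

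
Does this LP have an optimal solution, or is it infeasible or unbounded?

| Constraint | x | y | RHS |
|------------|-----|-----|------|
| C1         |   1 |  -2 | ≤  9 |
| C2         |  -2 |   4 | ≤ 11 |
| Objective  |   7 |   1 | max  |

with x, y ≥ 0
Feasible point: (0, 0) satisfies every constraint, so the LP is feasible.
Direction d = (2, 1): for each constraint row a, a·d ≤ 0 —
  (1)(2) + (-2)(1) = 0 ≤ 0
  (-2)(2) + (4)(1) = 0 ≤ 0
and d ≥ 0, so (0, 0) + t·d stays feasible for every t ≥ 0. Along this ray z = 7x + y changes by 15 per unit t, so z → +∞.

The LP is unbounded; z can be made arbitrarily large.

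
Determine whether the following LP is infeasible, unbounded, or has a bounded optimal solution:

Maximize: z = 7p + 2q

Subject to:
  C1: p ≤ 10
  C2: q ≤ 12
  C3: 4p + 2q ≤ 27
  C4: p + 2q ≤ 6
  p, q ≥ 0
The point (6, 0) satisfies every constraint, so the LP is feasible; the constraints give p ≤ 10 and q ≤ 12, which with p, q ≥ 0 keep the feasible region inside a bounded box. A feasible, bounded LP attains a finite optimum at a vertex.

Evaluating z = 7p + 2q at each vertex:
  (0, 0): z = 0
  (6, 0): z = 42
  (0, 3): z = 6

Bounded optimum: z* = 42 at (6, 0).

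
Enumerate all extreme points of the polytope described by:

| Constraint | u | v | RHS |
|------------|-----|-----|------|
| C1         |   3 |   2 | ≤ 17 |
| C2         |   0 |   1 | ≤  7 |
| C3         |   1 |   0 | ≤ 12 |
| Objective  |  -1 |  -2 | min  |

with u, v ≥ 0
Each vertex is the intersection of two constraint boundaries that also satisfies all remaining constraints:
  u = 0 and v = 0 → (0, 0)
  3u + 2v = 17 and v = 0 → (5.667, 0)
  3u + 2v = 17 and v = 7 → (1, 7)
  v = 7 and u = 0 → (0, 7)

Vertices: (0, 0), (5.667, 0), (1, 7), (0, 7)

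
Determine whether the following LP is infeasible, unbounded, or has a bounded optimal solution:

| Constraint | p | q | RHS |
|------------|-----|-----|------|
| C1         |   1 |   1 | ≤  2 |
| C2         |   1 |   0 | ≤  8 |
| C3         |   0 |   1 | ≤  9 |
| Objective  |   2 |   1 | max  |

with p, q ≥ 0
The point (2, 0) satisfies every constraint, so the LP is feasible; the constraints give p ≤ 8 and q ≤ 9, which with p, q ≥ 0 keep the feasible region inside a bounded box. A feasible, bounded LP attains a finite optimum at a vertex.

Evaluating z = 2p + q at each vertex:
  (0, 0): z = 0
  (2, 0): z = 4
  (0, 2): z = 2

The LP has an optimal solution: (2, 0) with z = 4.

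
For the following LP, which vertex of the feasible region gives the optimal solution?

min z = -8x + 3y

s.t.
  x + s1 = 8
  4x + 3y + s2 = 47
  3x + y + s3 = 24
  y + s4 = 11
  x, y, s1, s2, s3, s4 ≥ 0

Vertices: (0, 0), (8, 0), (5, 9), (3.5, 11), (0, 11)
(8, 0) with z = -64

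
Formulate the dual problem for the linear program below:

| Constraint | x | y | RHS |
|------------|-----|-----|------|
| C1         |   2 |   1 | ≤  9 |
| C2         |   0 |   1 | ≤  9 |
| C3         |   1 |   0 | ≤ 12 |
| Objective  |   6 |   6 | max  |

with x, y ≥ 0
Minimize: z = 9y1 + 9y2 + 12y3

Subject to:
  C1: -2y1 - y3 ≤ -6
  C2: -y1 - y2 ≤ -6
  y1, y2, y3 ≥ 0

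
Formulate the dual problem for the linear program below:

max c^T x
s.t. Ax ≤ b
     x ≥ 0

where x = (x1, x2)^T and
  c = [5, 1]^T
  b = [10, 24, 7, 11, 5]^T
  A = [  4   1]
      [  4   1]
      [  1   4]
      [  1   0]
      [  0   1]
Minimize: z = 10y1 + 24y2 + 7y3 + 11y4 + 5y5

Subject to:
  C1: -4y1 - 4y2 - y3 - y4 ≤ -5
  C2: -y1 - y2 - 4y3 - y5 ≤ -1
  y1, y2, y3, y4, y5 ≥ 0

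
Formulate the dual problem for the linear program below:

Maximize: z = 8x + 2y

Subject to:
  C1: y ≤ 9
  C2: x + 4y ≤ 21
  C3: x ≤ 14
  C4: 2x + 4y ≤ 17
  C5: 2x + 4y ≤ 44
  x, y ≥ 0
Minimize: z = 9y1 + 21y2 + 14y3 + 17y4 + 44y5

Subject to:
  C1: -y2 - y3 - 2y4 - 2y5 ≤ -8
  C2: -y1 - 4y2 - 4y4 - 4y5 ≤ -2
  y1, y2, y3, y4, y5 ≥ 0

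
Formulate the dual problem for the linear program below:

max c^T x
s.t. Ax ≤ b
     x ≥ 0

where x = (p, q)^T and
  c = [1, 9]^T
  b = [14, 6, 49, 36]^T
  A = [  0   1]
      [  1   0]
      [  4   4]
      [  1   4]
Minimize: z = 14y1 + 6y2 + 49y3 + 36y4

Subject to:
  C1: -y2 - 4y3 - y4 ≤ -1
  C2: -y1 - 4y3 - 4y4 ≤ -9
  y1, y2, y3, y4 ≥ 0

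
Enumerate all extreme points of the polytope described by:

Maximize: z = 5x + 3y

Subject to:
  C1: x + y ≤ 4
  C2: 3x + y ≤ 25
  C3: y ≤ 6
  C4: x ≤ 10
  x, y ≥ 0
Each vertex is the intersection of two constraint boundaries that also satisfies all remaining constraints:
  x = 0 and y = 0 → (0, 0)
  x + y = 4 and y = 0 → (4, 0)
  x + y = 4 and x = 0 → (0, 4)

Vertices: (0, 0), (4, 0), (0, 4)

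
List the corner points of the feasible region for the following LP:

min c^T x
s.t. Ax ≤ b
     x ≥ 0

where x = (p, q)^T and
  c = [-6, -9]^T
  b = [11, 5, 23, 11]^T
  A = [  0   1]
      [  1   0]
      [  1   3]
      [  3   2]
Each vertex is the intersection of two constraint boundaries that also satisfies all remaining constraints:
  p = 0 and q = 0 → (0, 0)
  3p + 2q = 11 and q = 0 → (3.667, 0)
  3p + 2q = 11 and p = 0 → (0, 5.5)

Vertices: (0, 0), (3.667, 0), (0, 5.5)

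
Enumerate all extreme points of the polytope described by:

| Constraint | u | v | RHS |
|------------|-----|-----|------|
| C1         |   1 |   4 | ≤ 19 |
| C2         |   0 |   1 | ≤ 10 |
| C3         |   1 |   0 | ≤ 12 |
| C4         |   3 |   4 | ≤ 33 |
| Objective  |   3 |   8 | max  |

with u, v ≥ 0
Each vertex is the intersection of two constraint boundaries that also satisfies all remaining constraints:
  u = 0 and v = 0 → (0, 0)
  3u + 4v = 33 and v = 0 → (11, 0)
  u + 4v = 19 and 3u + 4v = 33 → (7, 3)
  u + 4v = 19 and u = 0 → (0, 4.75)

Vertices: (0, 0), (11, 0), (7, 3), (0, 4.75)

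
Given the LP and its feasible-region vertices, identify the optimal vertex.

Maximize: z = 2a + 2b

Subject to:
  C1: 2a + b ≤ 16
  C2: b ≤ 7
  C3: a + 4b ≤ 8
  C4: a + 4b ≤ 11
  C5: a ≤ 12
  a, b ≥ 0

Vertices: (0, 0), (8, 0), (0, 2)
Evaluating z = 2a + 2b at each vertex:
  (0, 0): z = 0
  (8, 0): z = 16
  (0, 2): z = 4

The largest value is z = 16, attained at (8, 0).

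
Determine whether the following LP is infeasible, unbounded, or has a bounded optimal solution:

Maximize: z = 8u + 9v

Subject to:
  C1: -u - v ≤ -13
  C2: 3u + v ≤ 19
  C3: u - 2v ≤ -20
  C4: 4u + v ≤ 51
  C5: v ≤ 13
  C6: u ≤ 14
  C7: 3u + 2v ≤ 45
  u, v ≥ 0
The point (2, 13) satisfies every constraint, so the LP is feasible; the constraints give u ≤ 14 and v ≤ 13, which with u, v ≥ 0 keep the feasible region inside a bounded box. A feasible, bounded LP attains a finite optimum at a vertex.

Feasible with finite optimum z* = 133 at (2, 13).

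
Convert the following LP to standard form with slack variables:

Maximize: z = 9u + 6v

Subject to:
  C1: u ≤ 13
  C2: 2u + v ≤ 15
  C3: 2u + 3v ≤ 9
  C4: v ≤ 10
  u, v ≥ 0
max z = 9u + 6v

s.t.
  u + s1 = 13
  2u + v + s2 = 15
  2u + 3v + s3 = 9
  v + s4 = 10
  u, v, s1, s2, s3, s4 ≥ 0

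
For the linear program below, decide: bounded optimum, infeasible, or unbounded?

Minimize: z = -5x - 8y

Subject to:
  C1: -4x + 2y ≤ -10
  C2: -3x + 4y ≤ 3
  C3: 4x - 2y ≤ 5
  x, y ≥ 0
C3 requires 4x - 2y ≤ 5, while C1 (-4x + 2y ≤ -10) is equivalent to 4x - 2y ≥ 10. Together they would need 10 ≤ 4x - 2y ≤ 5, which is impossible since 10 > 5. No point satisfies all constraints.

The feasible region is empty; the LP is infeasible.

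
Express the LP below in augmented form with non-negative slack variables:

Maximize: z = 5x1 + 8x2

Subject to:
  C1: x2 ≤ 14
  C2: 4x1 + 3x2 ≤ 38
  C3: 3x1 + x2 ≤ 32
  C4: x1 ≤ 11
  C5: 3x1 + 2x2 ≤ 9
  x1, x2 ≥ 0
max z = 5x1 + 8x2

s.t.
  x2 + s1 = 14
  4x1 + 3x2 + s2 = 38
  3x1 + x2 + s3 = 32
  x1 + s4 = 11
  3x1 + 2x2 + s5 = 9
  x1, x2, s1, s2, s3, s4, s5 ≥ 0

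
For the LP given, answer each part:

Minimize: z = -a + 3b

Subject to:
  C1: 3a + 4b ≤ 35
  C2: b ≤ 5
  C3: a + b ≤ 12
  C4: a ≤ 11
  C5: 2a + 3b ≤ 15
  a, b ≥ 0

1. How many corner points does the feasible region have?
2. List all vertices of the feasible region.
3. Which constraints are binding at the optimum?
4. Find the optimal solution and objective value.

1. 3
2. (0, 0), (7.5, 0), (0, 5)
3. C5, b ≥ 0
4. a = 7.5, b = 0, z = -7.5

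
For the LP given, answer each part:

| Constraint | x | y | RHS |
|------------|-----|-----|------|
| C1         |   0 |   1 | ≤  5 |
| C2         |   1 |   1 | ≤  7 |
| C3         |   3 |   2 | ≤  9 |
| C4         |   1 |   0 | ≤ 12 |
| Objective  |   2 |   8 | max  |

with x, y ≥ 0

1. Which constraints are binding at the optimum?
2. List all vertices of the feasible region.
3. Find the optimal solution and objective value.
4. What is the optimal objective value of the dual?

1. C3, x ≥ 0
2. (0, 0), (3, 0), (0, 4.5)
3. x = 0, y = 4.5, z = 36
4. 36 (by strong duality, equal to the primal optimum)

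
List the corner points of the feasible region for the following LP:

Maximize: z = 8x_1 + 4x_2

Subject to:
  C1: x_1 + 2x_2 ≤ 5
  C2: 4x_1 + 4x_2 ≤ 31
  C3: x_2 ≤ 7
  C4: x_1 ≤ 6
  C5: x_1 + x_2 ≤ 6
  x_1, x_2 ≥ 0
Each vertex is the intersection of two constraint boundaries that also satisfies all remaining constraints:
  x_1 = 0 and x_2 = 0 → (0, 0)
  x_1 + 2x_2 = 5 and x_2 = 0 → (5, 0)
  x_1 + 2x_2 = 5 and x_1 = 0 → (0, 2.5)

Vertices: (0, 0), (5, 0), (0, 2.5)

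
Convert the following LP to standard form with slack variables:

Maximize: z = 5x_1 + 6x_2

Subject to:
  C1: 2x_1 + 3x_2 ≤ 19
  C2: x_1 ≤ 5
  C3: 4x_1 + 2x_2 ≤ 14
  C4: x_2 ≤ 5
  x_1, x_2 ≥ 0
max z = 5x_1 + 6x_2

s.t.
  2x_1 + 3x_2 + s1 = 19
  x_1 + s2 = 5
  4x_1 + 2x_2 + s3 = 14
  x_2 + s4 = 5
  x_1, x_2, s1, s2, s3, s4 ≥ 0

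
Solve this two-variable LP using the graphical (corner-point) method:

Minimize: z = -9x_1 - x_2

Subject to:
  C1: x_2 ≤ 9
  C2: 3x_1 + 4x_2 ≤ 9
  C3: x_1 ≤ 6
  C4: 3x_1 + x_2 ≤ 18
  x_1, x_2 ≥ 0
x_1 = 3, x_2 = 0, z = -27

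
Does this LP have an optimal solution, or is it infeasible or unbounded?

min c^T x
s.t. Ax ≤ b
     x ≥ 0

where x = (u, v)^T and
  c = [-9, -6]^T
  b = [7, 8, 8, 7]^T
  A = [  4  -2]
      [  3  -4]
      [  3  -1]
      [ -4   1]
Feasible point: (0, 0) satisfies every constraint, so the LP is feasible.
Direction d = (1, 3): for each constraint row a, a·d ≤ 0 —
  (4)(1) + (-2)(3) = -2 ≤ 0
  (3)(1) + (-4)(3) = -9 ≤ 0
  (3)(1) + (-1)(3) = 0 ≤ 0
  (-4)(1) + (1)(3) = -1 ≤ 0
and d ≥ 0, so (0, 0) + t·d stays feasible for every t ≥ 0. Along this ray z = -9u - 6v changes by -27 per unit t, so z → −∞.

Unbounded — the objective can decrease without bound over the feasible region.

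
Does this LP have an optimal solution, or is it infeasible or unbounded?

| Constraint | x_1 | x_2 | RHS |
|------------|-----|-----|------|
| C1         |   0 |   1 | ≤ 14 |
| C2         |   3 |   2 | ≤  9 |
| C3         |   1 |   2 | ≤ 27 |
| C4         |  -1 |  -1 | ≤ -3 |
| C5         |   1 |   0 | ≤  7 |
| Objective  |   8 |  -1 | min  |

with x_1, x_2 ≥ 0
The point (0, 4.5) satisfies every constraint, so the LP is feasible; the constraints give x_1 ≤ 7 and x_2 ≤ 14, which with x_1, x_2 ≥ 0 keep the feasible region inside a bounded box. A feasible, bounded LP attains a finite optimum at a vertex.

Evaluating z = 8x_1 - x_2 at each vertex:
  (3, 0): z = 24
  (0, 4.5): z = -4.5
  (0, 3): z = -3

Feasible with finite optimum z* = -4.5 at (0, 4.5).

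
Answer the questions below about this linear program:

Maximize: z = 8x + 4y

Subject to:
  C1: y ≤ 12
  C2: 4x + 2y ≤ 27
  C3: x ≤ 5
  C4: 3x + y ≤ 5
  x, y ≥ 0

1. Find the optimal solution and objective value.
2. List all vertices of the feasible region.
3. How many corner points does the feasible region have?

1. x = 0, y = 5, z = 20
2. (0, 0), (1.667, 0), (0, 5)
3. 3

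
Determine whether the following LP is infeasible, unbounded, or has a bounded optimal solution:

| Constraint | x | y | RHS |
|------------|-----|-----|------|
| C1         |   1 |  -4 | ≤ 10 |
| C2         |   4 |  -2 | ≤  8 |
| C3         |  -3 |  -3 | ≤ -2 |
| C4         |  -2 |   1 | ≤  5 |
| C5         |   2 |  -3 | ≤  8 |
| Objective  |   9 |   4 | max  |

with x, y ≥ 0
Feasible point: (0, 1) satisfies every constraint, so the LP is feasible.
Direction d = (1, 2): for each constraint row a, a·d ≤ 0 —
  (1)(1) + (-4)(2) = -7 ≤ 0
  (4)(1) + (-2)(2) = 0 ≤ 0
  (-3)(1) + (-3)(2) = -9 ≤ 0
  (-2)(1) + (1)(2) = 0 ≤ 0
  (2)(1) + (-3)(2) = -4 ≤ 0
and d ≥ 0, so (0, 1) + t·d stays feasible for every t ≥ 0. Along this ray z = 9x + 4y changes by 17 per unit t, so z → +∞.

The LP is unbounded; z can be made arbitrarily large.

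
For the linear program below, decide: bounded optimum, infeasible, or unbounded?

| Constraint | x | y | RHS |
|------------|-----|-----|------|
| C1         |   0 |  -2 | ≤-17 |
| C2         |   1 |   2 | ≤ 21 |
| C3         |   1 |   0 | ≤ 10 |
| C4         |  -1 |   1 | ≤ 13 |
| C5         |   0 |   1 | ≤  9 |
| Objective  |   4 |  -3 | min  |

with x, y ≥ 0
The point (0, 9) satisfies every constraint, so the LP is feasible; the constraints give x ≤ 10 and y ≤ 9, which with x, y ≥ 0 keep the feasible region inside a bounded box. A feasible, bounded LP attains a finite optimum at a vertex.

Evaluating z = 4x - 3y at each vertex:
  (0, 8.5): z = -25.5
  (4, 8.5): z = -9.5
  (3, 9): z = -15
  (0, 9): z = -27

The LP has an optimal solution: (0, 9) with z = -27.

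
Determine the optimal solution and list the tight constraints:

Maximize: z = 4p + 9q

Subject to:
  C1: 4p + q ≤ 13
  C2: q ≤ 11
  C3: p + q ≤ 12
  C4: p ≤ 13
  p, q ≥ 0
Optimal: p = 0.5, q = 11
Slack at optimum:
  C1: slack = 0 (binding)
  C2: slack = 0 (binding)
  C3: slack = 0.5
  C4: slack = 12.5
  p ≥ 0: p = 0.5
  q ≥ 0: q = 11
Binding constraints: C1, C2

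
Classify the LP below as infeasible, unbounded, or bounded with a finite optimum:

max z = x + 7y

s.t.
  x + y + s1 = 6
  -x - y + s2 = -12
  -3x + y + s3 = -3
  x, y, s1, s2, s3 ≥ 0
The row x + y + s1 = 6 with s1 ≥ 0 requires x + y ≤ 6, while the row -x - y + s2 = -12 with s2 ≥ 0 is equivalent to x + y ≥ 12. Together they would need 12 ≤ x + y ≤ 6, which is impossible since 12 > 6. No point satisfies all constraints.

The feasible region is empty; the LP is infeasible.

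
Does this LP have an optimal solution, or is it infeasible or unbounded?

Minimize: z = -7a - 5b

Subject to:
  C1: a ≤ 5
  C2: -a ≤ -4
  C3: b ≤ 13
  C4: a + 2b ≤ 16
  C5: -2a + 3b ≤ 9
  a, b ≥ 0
The point (5, 5.5) satisfies every constraint, so the LP is feasible; the constraints give a ≤ 5 and b ≤ 13, which with a, b ≥ 0 keep the feasible region inside a bounded box. A feasible, bounded LP attains a finite optimum at a vertex.

Feasible with finite optimum z* = -62.5 at (5, 5.5).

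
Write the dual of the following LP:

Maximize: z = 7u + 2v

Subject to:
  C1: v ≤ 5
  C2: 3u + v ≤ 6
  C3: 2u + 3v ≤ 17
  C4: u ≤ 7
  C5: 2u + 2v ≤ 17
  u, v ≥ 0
Minimize: z = 5y1 + 6y2 + 17y3 + 7y4 + 17y5

Subject to:
  C1: -3y2 - 2y3 - y4 - 2y5 ≤ -7
  C2: -y1 - y2 - 3y3 - 2y5 ≤ -2
  y1, y2, y3, y4, y5 ≥ 0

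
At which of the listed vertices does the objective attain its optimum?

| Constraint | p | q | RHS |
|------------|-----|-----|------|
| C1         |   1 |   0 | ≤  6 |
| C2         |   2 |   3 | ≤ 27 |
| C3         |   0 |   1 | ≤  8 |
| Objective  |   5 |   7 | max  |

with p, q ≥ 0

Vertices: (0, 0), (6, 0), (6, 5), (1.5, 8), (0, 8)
(6, 5) with z = 65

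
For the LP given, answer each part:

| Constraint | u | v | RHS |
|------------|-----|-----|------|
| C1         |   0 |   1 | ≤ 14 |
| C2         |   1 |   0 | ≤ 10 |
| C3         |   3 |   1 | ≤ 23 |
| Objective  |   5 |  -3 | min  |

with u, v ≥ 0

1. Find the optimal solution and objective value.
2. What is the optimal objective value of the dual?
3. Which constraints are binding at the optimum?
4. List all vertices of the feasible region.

1. u = 0, v = 14, z = -42
2. -42 (by strong duality, equal to the primal optimum)
3. C1, u ≥ 0
4. (0, 0), (7.667, 0), (3, 14), (0, 14)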